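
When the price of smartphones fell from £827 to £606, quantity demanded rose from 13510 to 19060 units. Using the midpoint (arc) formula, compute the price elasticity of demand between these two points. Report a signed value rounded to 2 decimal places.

-1.10

%ΔQ = (19060 − 13510) / [(13510 + 19060)/2] = 5550/16285 = 0.340804…
%ΔP = (606 − 827) / [(827 + 606)/2] = -221/716.5 = -0.308443…
Arc Ed = %ΔQ / %ΔP = (5550/16285) / (-221/716.5) = -1.1049…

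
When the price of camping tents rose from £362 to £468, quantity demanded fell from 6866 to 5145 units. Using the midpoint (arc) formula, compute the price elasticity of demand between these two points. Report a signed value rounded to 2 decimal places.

-1.12

%ΔQ = (5145 − 6866) / [(6866 + 5145)/2] = -1721/6005.5 = -0.286570…
%ΔP = (468 − 362) / [(362 + 468)/2] = 106/415 = 0.255421…
Arc Ed = %ΔQ / %ΔP = (-1721/6005.5) / (106/415) = -1.1219…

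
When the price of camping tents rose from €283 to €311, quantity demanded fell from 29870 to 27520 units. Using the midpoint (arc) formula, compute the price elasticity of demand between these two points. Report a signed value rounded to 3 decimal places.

%ΔQ = (27520 − 29870) / [(29870 + 27520)/2] = -2350/28695 = -0.081895…
%ΔP = (311 − 283) / [(283 + 311)/2] = 28/297 = 0.094276…
Arc Ed = %ΔQ / %ΔP = (-2350/28695) / (28/297) = -0.86868…

-0.869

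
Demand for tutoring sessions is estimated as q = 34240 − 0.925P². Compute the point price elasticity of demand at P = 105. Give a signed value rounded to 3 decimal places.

dq/dP = −2·0.925·P = -194.25. At P = 105, q = 24041.875.
Ed = (dq/dP)·(P/q) = (-194.25) × (105/24041.875) = -0.84836…

-0.848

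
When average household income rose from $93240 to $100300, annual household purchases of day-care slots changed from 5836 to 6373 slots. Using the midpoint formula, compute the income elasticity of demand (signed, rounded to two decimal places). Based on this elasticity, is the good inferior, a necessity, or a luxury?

%ΔQ = (6373 − 5836)/[( 5836 + 6373)/2] = 537/6104.5 = 0.087967…
%ΔIncome = (100300 − 93240)/[( 93240 + 100300)/2] = 7060/96770 = 0.072956…
E_income = (537/6104.5) / (7060/96770) = 1.2057…
E_income > 1 ⇒ normal good, luxury.

1.21; luxury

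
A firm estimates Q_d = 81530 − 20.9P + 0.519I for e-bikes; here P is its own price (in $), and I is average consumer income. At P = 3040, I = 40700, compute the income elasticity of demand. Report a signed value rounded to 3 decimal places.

At the given values, Q_d = 81530 − 20.9(3040) + 0.519(40700) = 39117.3.
∂Q_d/∂I = 0.519.
E = (0.519) × (40700/39117.3) = 0.53999…

0.540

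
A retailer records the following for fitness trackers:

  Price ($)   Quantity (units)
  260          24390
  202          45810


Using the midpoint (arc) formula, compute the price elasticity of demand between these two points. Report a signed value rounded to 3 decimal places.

-2.431

%ΔQ = (45810 − 24390) / [(24390 + 45810)/2] = 21420/35100 = 0.610256…
%ΔP = (202 − 260) / [(260 + 202)/2] = -58/231 = -0.251082…
Arc Ed = %ΔQ / %ΔP = (21420/35100) / (-58/231) = -2.43050…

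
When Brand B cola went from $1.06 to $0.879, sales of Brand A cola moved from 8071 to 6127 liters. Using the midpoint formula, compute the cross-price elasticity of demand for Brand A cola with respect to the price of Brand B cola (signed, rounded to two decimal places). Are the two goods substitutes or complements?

%ΔQ_{Brand A cola} = (6127 − 8071)/avg = -1944/7099 = -0.273841…
%ΔP_{Brand B cola} = (0.879 − 1.06)/avg = -0.181/0.9695 = -0.186694…
E_cross = (-1944/7099) / (-0.181/0.9695) = 1.4667…
E_cross > 0 ⇒ the goods are substitutes.

1.47; substitutes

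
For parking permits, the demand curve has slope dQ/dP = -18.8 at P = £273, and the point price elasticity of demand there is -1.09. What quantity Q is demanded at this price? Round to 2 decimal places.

4708.62

Ed = (dQ/dP)·(P/Q) ⇒ Q = (dQ/dP)·P/Ed = (-18.8)·273/(-1.09) = 4708.6238…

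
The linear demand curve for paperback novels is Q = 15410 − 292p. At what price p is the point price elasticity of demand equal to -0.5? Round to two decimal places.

Ed = −292p/(15410 − 292p). Set this equal to -0.5:
292p = 0.5·(15410 − 292p) ⇒ 292p(1 + 0.5) = 0.5·15410
p = 0.5·15410 / (292·1.5) = 17.5913…

17.59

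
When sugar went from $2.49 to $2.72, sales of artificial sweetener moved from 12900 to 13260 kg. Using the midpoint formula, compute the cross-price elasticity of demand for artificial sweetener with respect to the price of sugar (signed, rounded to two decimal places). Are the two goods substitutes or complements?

%ΔQ_{artificial sweetener} = (13260 − 12900)/avg = 360/13080 = 0.027522…
%ΔP_{sugar} = (2.72 − 2.49)/avg = 0.23/2.605 = 0.088291…
E_cross = (360/13080) / (0.23/2.605) = 0.3117…
E_cross > 0 ⇒ the goods are substitutes.

0.31; substitutes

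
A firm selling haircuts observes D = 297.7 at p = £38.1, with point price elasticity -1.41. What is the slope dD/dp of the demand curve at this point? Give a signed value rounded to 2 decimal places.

Ed = (dD/dp)·(p/D) ⇒ dD/dp = Ed·D/p = (-1.41)·297.7/38.1 = -11.0172…

-11.02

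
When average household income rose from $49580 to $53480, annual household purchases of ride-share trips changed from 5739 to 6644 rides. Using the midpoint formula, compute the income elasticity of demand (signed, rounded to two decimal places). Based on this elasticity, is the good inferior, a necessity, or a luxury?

1.93; luxury

%ΔQ = (6644 − 5739)/[( 5739 + 6644)/2] = 905/6191.5 = 0.146168…
%ΔIncome = (53480 − 49580)/[( 49580 + 53480)/2] = 3900/51530 = 0.075684…
E_income = (905/6191.5) / (3900/51530) = 1.9312…
E_income > 1 ⇒ normal good, luxury.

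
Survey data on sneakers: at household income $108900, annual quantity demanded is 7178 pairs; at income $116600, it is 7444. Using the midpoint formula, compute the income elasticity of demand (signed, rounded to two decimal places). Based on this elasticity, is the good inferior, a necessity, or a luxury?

0.53; necessity

%ΔQ = (7444 − 7178)/[( 7178 + 7444)/2] = 266/7311 = 0.036383…
%ΔIncome = (116600 − 108900)/[( 108900 + 116600)/2] = 7700/112750 = 0.068292…
E_income = (266/7311) / (7700/112750) = 0.5327…
0 < E_income < 1 ⇒ normal good, necessity.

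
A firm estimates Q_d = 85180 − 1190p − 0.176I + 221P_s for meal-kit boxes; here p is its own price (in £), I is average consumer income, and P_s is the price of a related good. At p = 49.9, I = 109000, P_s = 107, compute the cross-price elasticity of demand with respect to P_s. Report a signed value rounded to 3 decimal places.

At the given values, Q_d = 85180 − 1190(49.9) − 0.176(109000) + 221(107) = 30262.
∂Q_d/∂P_s = 221.
E = (221) × (107/30262) = 0.78140…

0.781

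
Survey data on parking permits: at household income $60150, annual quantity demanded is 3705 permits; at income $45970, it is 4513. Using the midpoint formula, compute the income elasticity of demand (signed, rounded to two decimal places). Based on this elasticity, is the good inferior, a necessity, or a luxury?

-0.74; inferior

%ΔQ = (4513 − 3705)/[( 3705 + 4513)/2] = 808/4109 = 0.196641…
%ΔIncome = (45970 − 60150)/[( 60150 + 45970)/2] = -14180/53060 = -0.267244…
E_income = (808/4109) / (-14180/53060) = -0.7358…
E_income < 0 ⇒ inferior good.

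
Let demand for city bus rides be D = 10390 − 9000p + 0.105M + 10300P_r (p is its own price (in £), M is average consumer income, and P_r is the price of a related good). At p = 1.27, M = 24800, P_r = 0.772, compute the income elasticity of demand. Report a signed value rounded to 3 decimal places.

At the given values, D = 10390 − 9000(1.27) + 0.105(24800) + 10300(0.772) = 9515.6.
∂D/∂M = 0.105.
E = (0.105) × (24800/9515.6) = 0.27365…

0.274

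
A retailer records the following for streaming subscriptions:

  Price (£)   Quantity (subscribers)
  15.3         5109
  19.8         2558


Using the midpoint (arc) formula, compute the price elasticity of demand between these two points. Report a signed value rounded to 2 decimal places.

%ΔQ = (2558 − 5109) / [(5109 + 2558)/2] = -2551/3833.5 = -0.665449…
%ΔP = (19.8 − 15.3) / [(15.3 + 19.8)/2] = 4.5/17.55 = 0.256410…
Arc Ed = %ΔQ / %ΔP = (-2551/3833.5) / (4.5/17.55) = -2.5952…

-2.60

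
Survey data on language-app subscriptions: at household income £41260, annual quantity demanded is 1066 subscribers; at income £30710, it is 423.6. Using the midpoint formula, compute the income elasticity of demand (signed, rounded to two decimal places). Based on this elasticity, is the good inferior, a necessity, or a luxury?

%ΔQ = (423.6 − 1066)/[( 1066 + 423.6)/2] = -642.4/744.8 = -0.862513…
%ΔIncome = (30710 − 41260)/[( 41260 + 30710)/2] = -10550/35985 = -0.293177…
E_income = (-642.4/744.8) / (-10550/35985) = 2.9419…
E_income > 1 ⇒ normal good, luxury.

2.94; luxury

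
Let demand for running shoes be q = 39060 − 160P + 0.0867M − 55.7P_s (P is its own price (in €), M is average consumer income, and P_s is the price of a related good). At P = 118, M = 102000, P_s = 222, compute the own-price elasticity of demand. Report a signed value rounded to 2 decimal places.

At the given values, q = 39060 − 160(118) + 0.0867(102000) − 55.7(222) = 16658.
∂q/∂P = −160.
E = (-160) × (118/16658) = -1.1333…

-1.13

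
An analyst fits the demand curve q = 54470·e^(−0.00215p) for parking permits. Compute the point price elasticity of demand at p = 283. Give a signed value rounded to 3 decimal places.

-0.608

dq/dp = −0.00215·q = -63.7308. At p = 283, q = 29642.2.
Ed = (dq/dp)·(p/q) = (-63.7308) × (283/29642.2) = -0.60845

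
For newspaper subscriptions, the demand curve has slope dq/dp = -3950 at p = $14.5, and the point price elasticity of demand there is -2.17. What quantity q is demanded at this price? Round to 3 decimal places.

Ed = (dq/dp)·(p/q) ⇒ q = (dq/dp)·p/Ed = (-3950)·14.5/(-2.17) = 26394.00921…

26394.009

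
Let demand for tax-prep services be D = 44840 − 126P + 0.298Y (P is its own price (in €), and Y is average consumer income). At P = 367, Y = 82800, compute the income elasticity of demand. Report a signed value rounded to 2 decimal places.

1.06

At the given values, D = 44840 − 126(367) + 0.298(82800) = 23272.4.
∂D/∂Y = 0.298.
E = (0.298) × (82800/23272.4) = 1.0602…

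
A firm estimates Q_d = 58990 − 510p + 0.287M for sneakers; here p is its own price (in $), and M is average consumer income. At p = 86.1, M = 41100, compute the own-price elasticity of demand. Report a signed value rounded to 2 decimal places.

At the given values, Q_d = 58990 − 510(86.1) + 0.287(41100) = 26874.7.
∂Q_d/∂p = −510.
E = (-510) × (86.1/26874.7) = -1.6339…

-1.63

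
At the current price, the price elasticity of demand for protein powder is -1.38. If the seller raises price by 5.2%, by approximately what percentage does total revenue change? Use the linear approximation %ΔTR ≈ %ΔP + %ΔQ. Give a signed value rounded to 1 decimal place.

-2.0%

%ΔQ ≈ Ed × %ΔP = (-1.38) × (+5.2%) = -7.1760%
%ΔTR ≈ %ΔP + %ΔQ = (+5.2%) + (-7.1760%) = -1.9760%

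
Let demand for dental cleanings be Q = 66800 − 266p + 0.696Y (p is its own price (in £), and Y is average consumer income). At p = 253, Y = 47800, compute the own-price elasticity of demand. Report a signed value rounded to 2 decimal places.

At the given values, Q = 66800 − 266(253) + 0.696(47800) = 32770.8.
∂Q/∂p = −266.
E = (-266) × (253/32770.8) = -2.0535…

-2.05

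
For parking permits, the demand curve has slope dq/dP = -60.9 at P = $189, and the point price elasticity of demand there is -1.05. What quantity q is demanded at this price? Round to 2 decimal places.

10962.00

Ed = (dq/dP)·(P/q) ⇒ q = (dq/dP)·P/Ed = (-60.9)·189/(-1.05) = 10962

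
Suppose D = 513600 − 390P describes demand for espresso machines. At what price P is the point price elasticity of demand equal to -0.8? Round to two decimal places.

585.30

Ed = −390P/(513600 − 390P). Set this equal to -0.8:
390P = 0.8·(513600 − 390P) ⇒ 390P(1 + 0.8) = 0.8·513600
P = 0.8·513600 / (390·1.8) = 585.2991…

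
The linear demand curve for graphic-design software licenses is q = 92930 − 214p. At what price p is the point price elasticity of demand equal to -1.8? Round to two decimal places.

Ed = −214p/(92930 − 214p). Set this equal to -1.8:
214p = 1.8·(92930 − 214p) ⇒ 214p(1 + 1.8) = 1.8·92930
p = 1.8·92930 / (214·2.8) = 279.1622…

279.16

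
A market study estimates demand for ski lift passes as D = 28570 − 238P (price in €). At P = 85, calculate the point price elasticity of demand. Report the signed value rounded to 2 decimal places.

dD/dP = −238. At P = 85, D = 28570 − 238(85) = 8340.
Ed = (dD/dP)·(P/D) = −238 × (85/8340) = -2.4256…

-2.43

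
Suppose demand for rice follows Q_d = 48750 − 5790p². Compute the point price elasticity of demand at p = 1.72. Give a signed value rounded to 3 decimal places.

dQ_d/dp = −2·5790·p = -19917.6. At p = 1.72, Q_d = 31620.864.
Ed = (dQ_d/dp)·(p/Q_d) = (-19917.6) × (1.72/31620.864) = -1.08340…

-1.083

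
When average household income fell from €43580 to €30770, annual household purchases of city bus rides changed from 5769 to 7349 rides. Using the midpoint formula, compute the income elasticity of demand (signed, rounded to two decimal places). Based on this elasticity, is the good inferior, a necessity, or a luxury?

-0.70; inferior

%ΔQ = (7349 − 5769)/[( 5769 + 7349)/2] = 1580/6559 = 0.240890…
%ΔIncome = (30770 − 43580)/[( 43580 + 30770)/2] = -12810/37175 = -0.344586…
E_income = (1580/6559) / (-12810/37175) = -0.6990…
E_income < 0 ⇒ inferior good.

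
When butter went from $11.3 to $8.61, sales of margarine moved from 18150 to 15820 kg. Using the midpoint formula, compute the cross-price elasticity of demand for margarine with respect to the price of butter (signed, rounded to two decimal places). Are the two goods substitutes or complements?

0.51; substitutes

%ΔQ_{margarine} = (15820 − 18150)/avg = -2330/16985 = -0.137179…
%ΔP_{butter} = (8.61 − 11.3)/avg = -2.69/9.955 = -0.270215…
E_cross = (-2330/16985) / (-2.69/9.955) = 0.5076…
E_cross > 0 ⇒ the goods are substitutes.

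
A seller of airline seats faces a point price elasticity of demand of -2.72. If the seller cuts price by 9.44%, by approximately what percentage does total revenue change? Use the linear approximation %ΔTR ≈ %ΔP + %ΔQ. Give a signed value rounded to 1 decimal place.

+16.2%

%ΔQ ≈ Ed × %ΔP = (-2.72) × (-9.44%) = +25.6768%
%ΔTR ≈ %ΔP + %ΔQ = (-9.44%) + (+25.6768%) = +16.2368%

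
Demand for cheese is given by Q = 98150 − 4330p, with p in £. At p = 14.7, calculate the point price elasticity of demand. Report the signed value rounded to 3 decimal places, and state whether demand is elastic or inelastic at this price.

dQ/dp = −4330. At p = 14.7, Q = 98150 − 4330(14.7) = 34499.
Ed = (dQ/dp)·(p/Q) = −4330 × (14.7/34499) = -1.84501…
|Ed| = 1.845 > 1, so demand is elastic.

-1.845; elastic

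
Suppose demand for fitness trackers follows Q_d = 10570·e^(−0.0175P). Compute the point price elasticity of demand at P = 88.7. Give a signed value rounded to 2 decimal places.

dQ_d/dP = −0.0175·Q_d = -39.1723. At P = 88.7, Q_d = 2238.42.
Ed = (dQ_d/dP)·(P/Q_d) = (-39.1723) × (88.7/2238.42) = -1.5522…

-1.55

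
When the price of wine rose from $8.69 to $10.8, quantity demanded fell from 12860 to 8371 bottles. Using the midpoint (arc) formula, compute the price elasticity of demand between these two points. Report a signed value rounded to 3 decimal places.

%ΔQ = (8371 − 12860) / [(12860 + 8371)/2] = -4489/10615.5 = -0.422872…
%ΔP = (10.8 − 8.69) / [(8.69 + 10.8)/2] = 2.11/9.745 = 0.216521…
Arc Ed = %ΔQ / %ΔP = (-4489/10615.5) / (2.11/9.745) = -1.95302…

-1.953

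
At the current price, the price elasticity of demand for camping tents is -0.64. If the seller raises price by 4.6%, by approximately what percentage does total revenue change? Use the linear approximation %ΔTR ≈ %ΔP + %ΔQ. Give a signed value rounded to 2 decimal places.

+1.66%

%ΔQ ≈ Ed × %ΔP = (-0.64) × (+4.6%) = -2.9440%
%ΔTR ≈ %ΔP + %ΔQ = (+4.6%) + (-2.9440%) = +1.6560%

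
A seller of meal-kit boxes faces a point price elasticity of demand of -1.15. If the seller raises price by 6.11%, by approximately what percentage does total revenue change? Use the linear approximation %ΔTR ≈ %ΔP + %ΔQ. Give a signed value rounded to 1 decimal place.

%ΔQ ≈ Ed × %ΔP = (-1.15) × (+6.11%) = -7.0265%
%ΔTR ≈ %ΔP + %ΔQ = (+6.11%) + (-7.0265%) = -0.9165%

-0.9%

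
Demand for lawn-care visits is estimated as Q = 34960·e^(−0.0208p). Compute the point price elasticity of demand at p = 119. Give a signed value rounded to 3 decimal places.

-2.475

dQ/dp = −0.0208·Q = -61.1884. At p = 119, Q = 2941.75.
Ed = (dQ/dp)·(p/Q) = (-61.1884) × (119/2941.75) = -2.4752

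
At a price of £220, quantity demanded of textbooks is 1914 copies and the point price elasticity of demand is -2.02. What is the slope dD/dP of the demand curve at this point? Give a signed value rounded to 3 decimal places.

-17.574

Ed = (dD/dP)·(P/D) ⇒ dD/dP = Ed·D/P = (-2.02)·1914/220 = -17.574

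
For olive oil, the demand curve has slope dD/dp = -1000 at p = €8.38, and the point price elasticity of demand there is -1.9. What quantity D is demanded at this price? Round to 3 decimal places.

4410.526

Ed = (dD/dp)·(p/D) ⇒ D = (dD/dp)·p/Ed = (-1000)·8.38/(-1.9) = 4410.52631…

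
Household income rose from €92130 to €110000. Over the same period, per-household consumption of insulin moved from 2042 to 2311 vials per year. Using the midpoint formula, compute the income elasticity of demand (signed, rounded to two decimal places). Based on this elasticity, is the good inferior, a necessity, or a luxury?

0.70; necessity

%ΔQ = (2311 − 2042)/[( 2042 + 2311)/2] = 269/2176.5 = 0.123592…
%ΔIncome = (110000 − 92130)/[( 92130 + 110000)/2] = 17870/101065 = 0.176816…
E_income = (269/2176.5) / (17870/101065) = 0.6989…
0 < E_income < 1 ⇒ normal good, necessity.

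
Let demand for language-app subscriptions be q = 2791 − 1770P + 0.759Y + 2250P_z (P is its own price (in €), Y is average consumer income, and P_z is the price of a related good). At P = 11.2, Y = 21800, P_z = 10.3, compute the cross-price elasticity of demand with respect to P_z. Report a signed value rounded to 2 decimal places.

At the given values, q = 2791 − 1770(11.2) + 0.759(21800) + 2250(10.3) = 22688.2.
∂q/∂P_z = 2250.
E = (2250) × (10.3/22688.2) = 1.0214…

1.02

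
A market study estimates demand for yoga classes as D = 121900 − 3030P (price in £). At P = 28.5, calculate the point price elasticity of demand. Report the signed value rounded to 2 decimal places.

dD/dP = −3030. At P = 28.5, D = 121900 − 3030(28.5) = 35545.
Ed = (dD/dP)·(P/D) = −3030 × (28.5/35545) = -2.4294…

-2.43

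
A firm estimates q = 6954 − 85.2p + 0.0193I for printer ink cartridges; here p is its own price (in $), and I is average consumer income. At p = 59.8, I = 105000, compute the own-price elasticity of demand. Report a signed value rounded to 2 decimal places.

-1.31

At the given values, q = 6954 − 85.2(59.8) + 0.0193(105000) = 3885.54.
∂q/∂p = −85.2.
E = (-85.2) × (59.8/3885.54) = -1.3112…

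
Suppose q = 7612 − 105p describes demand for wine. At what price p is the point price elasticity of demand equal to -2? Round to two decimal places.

Ed = −105p/(7612 − 105p). Set this equal to -2:
105p = 2·(7612 − 105p) ⇒ 105p(1 + 2) = 2·7612
p = 2·7612 / (105·3) = 48.3301…

48.33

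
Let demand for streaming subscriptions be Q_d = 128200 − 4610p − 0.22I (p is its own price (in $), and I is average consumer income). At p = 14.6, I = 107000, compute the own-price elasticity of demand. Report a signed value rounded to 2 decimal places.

At the given values, Q_d = 128200 − 4610(14.6) − 0.22(107000) = 37354.
∂Q_d/∂p = −4610.
E = (-4610) × (14.6/37354) = -1.8018…

-1.80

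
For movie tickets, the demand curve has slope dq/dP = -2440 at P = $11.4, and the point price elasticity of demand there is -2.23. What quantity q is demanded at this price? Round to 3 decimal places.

Ed = (dq/dP)·(P/q) ⇒ q = (dq/dP)·P/Ed = (-2440)·11.4/(-2.23) = 12473.54260…

12473.543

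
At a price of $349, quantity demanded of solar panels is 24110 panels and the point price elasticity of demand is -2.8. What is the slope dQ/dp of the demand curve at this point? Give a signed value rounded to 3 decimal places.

-193.433

Ed = (dQ/dp)·(p/Q) ⇒ dQ/dp = Ed·Q/p = (-2.8)·24110/349 = -193.43266…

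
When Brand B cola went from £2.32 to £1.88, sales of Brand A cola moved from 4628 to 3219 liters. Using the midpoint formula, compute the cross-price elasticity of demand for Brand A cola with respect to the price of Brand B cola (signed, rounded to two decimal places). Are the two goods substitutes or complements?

%ΔQ_{Brand A cola} = (3219 − 4628)/avg = -1409/3923.5 = -0.359118…
%ΔP_{Brand B cola} = (1.88 − 2.32)/avg = -0.44/2.1 = -0.209523…
E_cross = (-1409/3923.5) / (-0.44/2.1) = 1.7139…
E_cross > 0 ⇒ the goods are substitutes.

1.71; substitutes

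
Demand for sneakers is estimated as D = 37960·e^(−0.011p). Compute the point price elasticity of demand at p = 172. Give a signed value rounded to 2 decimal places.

-1.89

dD/dp = −0.011·D = -62.9555. At p = 172, D = 5723.23.
Ed = (dD/dp)·(p/D) = (-62.9555) × (172/5723.23) = -1.892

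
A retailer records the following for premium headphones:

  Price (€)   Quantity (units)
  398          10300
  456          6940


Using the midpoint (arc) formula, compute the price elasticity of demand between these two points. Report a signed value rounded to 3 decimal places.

-2.870

%ΔQ = (6940 − 10300) / [(10300 + 6940)/2] = -3360/8620 = -0.389791…
%ΔP = (456 − 398) / [(398 + 456)/2] = 58/427 = 0.135831…
Arc Ed = %ΔQ / %ΔP = (-3360/8620) / (58/427) = -2.86966…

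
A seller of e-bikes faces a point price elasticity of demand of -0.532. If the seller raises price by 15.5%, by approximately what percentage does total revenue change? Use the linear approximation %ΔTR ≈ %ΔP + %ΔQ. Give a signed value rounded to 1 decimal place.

%ΔQ ≈ Ed × %ΔP = (-0.532) × (+15.5%) = -8.2460%
%ΔTR ≈ %ΔP + %ΔQ = (+15.5%) + (-8.2460%) = +7.2540%

+7.3%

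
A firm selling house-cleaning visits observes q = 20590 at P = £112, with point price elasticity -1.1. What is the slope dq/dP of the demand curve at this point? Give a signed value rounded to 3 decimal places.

-202.223

Ed = (dq/dP)·(P/q) ⇒ dq/dP = Ed·q/P = (-1.1)·20590/112 = -202.22321…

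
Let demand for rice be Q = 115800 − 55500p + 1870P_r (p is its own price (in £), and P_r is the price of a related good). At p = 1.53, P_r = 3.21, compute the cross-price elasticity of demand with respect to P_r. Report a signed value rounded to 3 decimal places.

At the given values, Q = 115800 − 55500(1.53) + 1870(3.21) = 36887.7.
∂Q/∂P_r = 1870.
E = (1870) × (3.21/36887.7) = 0.16272…

0.163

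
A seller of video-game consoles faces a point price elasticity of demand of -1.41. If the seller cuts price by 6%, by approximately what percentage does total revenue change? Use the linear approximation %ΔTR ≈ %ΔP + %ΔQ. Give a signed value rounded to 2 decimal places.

%ΔQ ≈ Ed × %ΔP = (-1.41) × (-6%) = +8.4600%
%ΔTR ≈ %ΔP + %ΔQ = (-6%) + (+8.4600%) = +2.4600%

+2.46%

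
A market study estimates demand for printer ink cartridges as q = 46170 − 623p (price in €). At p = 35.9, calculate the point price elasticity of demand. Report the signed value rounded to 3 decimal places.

dq/dp = −623. At p = 35.9, q = 46170 − 623(35.9) = 23804.3.
Ed = (dq/dp)·(p/q) = −623 × (35.9/23804.3) = -0.93956…

-0.940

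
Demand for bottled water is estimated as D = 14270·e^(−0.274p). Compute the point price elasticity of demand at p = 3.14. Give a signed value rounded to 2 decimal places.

dD/dp = −0.274·D = -1653.96. At p = 3.14, D = 6036.35.
Ed = (dD/dp)·(p/D) = (-1653.96) × (3.14/6036.35) = -0.8603…

-0.86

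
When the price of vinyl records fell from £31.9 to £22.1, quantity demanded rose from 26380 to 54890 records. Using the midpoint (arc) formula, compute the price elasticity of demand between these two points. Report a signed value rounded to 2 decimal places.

%ΔQ = (54890 − 26380) / [(26380 + 54890)/2] = 28510/40635 = 0.701611…
%ΔP = (22.1 − 31.9) / [(31.9 + 22.1)/2] = -9.8/27 = -0.362962…
Arc Ed = %ΔQ / %ΔP = (28510/40635) / (-9.8/27) = -1.9330…

-1.93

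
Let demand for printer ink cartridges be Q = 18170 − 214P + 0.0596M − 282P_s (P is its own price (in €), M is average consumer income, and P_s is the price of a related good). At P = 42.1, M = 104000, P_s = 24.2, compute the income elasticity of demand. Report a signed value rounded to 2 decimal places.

0.73

At the given values, Q = 18170 − 214(42.1) + 0.0596(104000) − 282(24.2) = 8534.6.
∂Q/∂M = 0.0596.
E = (0.0596) × (104000/8534.6) = 0.7262…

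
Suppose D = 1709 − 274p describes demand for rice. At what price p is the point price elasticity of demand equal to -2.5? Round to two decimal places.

4.46

Ed = −274p/(1709 − 274p). Set this equal to -2.5:
274p = 2.5·(1709 − 274p) ⇒ 274p(1 + 2.5) = 2.5·1709
p = 2.5·1709 / (274·3.5) = 4.4551…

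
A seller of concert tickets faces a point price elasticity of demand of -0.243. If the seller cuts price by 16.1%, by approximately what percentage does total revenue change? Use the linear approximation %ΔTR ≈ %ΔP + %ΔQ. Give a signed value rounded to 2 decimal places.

-12.19%

%ΔQ ≈ Ed × %ΔP = (-0.243) × (-16.1%) = +3.9123%
%ΔTR ≈ %ΔP + %ΔQ = (-16.1%) + (+3.9123%) = -12.1877%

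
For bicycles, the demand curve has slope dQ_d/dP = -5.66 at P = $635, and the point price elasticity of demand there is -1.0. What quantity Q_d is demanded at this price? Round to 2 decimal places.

Ed = (dQ_d/dP)·(P/Q_d) ⇒ Q_d = (dQ_d/dP)·P/Ed = (-5.66)·635/(-1.0) = 3594.1

3594.10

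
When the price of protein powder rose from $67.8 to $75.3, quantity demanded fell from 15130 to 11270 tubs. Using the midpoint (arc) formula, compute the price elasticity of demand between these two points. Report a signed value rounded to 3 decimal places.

%ΔQ = (11270 − 15130) / [(15130 + 11270)/2] = -3860/13200 = -0.292424…
%ΔP = (75.3 − 67.8) / [(67.8 + 75.3)/2] = 7.5/71.55 = 0.104821…
Arc Ed = %ΔQ / %ΔP = (-3860/13200) / (7.5/71.55) = -2.78972…

-2.790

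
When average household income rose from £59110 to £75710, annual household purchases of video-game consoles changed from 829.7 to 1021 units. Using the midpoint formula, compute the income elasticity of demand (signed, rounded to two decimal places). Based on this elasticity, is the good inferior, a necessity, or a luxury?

%ΔQ = (1021 − 829.7)/[( 829.7 + 1021)/2] = 191.3/925.35 = 0.206732…
%ΔIncome = (75710 − 59110)/[( 59110 + 75710)/2] = 16600/67410 = 0.246254…
E_income = (191.3/925.35) / (16600/67410) = 0.8395…
0 < E_income < 1 ⇒ normal good, necessity.

0.84; necessity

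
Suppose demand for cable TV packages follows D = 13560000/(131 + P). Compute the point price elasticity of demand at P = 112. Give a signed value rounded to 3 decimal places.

dD/dP = −13560000/(131 + P)² = -229.64. At P = 112, D = 55802.5.
Ed = (dD/dP)·(P/D) = (-229.64) × (112/55802.5) = -0.46090…

-0.461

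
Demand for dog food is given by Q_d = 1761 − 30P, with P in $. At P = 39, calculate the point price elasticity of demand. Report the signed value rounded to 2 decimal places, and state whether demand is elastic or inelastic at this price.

-1.98; elastic

dQ_d/dP = −30. At P = 39, Q_d = 1761 − 30(39) = 591.
Ed = (dQ_d/dP)·(P/Q_d) = −30 × (39/591) = -1.9796…
|Ed| = 1.98 > 1, so demand is elastic.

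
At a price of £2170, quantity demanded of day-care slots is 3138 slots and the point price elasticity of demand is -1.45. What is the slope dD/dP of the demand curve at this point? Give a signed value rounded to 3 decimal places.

Ed = (dD/dP)·(P/D) ⇒ dD/dP = Ed·D/P = (-1.45)·3138/2170 = -2.09682…

-2.097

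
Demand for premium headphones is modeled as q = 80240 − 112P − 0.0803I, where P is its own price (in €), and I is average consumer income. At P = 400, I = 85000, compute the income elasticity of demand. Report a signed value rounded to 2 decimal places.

At the given values, q = 80240 − 112(400) − 0.0803(85000) = 28614.5.
∂q/∂I = -0.0803.
E = (-0.0803) × (85000/28614.5) = -0.2385…

-0.24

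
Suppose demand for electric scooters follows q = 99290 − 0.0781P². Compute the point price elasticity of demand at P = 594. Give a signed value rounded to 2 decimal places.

-0.77

dq/dP = −2·0.0781·P = -92.7828. At P = 594, q = 71733.5084.
Ed = (dq/dP)·(P/q) = (-92.7828) × (594/71733.5084) = -0.7683…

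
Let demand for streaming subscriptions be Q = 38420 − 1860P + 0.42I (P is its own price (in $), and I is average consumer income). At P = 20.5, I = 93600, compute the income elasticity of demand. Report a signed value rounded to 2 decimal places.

0.99

At the given values, Q = 38420 − 1860(20.5) + 0.42(93600) = 39602.
∂Q/∂I = 0.42.
E = (0.42) × (93600/39602) = 0.9926…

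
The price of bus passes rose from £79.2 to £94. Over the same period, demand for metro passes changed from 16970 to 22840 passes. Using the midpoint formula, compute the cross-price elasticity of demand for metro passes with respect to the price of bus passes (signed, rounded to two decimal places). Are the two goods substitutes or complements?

1.73; substitutes

%ΔQ_{metro passes} = (22840 − 16970)/avg = 5870/19905 = 0.294900…
%ΔP_{bus passes} = (94 − 79.2)/avg = 14.8/86.6 = 0.170900…
E_cross = (5870/19905) / (14.8/86.6) = 1.7255…
E_cross > 0 ⇒ the goods are substitutes.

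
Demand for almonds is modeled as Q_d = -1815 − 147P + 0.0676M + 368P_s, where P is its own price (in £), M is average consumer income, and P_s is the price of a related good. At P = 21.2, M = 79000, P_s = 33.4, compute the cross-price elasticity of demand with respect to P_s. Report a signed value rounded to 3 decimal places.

0.968

At the given values, Q_d = -1815 − 147(21.2) + 0.0676(79000) + 368(33.4) = 12700.2.
∂Q_d/∂P_s = 368.
E = (368) × (33.4/12700.2) = 0.96779…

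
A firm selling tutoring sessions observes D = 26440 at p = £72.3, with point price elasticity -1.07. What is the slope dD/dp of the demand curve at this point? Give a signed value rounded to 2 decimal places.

-391.30

Ed = (dD/dp)·(p/D) ⇒ dD/dp = Ed·D/p = (-1.07)·26440/72.3 = -391.2973…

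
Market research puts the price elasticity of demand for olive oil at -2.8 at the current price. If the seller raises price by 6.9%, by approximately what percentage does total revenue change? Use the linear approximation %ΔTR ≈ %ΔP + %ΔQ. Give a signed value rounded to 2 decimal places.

-12.42%

%ΔQ ≈ Ed × %ΔP = (-2.8) × (+6.9%) = -19.3200%
%ΔTR ≈ %ΔP + %ΔQ = (+6.9%) + (-19.3200%) = -12.4200%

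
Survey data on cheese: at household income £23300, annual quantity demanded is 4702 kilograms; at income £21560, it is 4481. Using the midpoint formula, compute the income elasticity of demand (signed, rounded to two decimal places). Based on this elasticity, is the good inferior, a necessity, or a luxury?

%ΔQ = (4481 − 4702)/[( 4702 + 4481)/2] = -221/4591.5 = -0.048132…
%ΔIncome = (21560 − 23300)/[( 23300 + 21560)/2] = -1740/22430 = -0.077574…
E_income = (-221/4591.5) / (-1740/22430) = 0.6204…
0 < E_income < 1 ⇒ normal good, necessity.

0.62; necessity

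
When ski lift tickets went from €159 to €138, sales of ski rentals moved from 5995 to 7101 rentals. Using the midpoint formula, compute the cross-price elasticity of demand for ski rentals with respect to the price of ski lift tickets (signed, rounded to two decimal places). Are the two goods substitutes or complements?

%ΔQ_{ski rentals} = (7101 − 5995)/avg = 1106/6548 = 0.168906…
%ΔP_{ski lift tickets} = (138 − 159)/avg = -21/148.5 = -0.141414…
E_cross = (1106/6548) / (-21/148.5) = -1.1944…
E_cross < 0 ⇒ the goods are complements.

-1.19; complements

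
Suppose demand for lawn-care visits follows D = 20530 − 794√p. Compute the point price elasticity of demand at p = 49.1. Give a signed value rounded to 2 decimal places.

dD/dp = −794/(2√p) = -56.6565. At p = 49.1, D = 14966.3.
Ed = (dD/dp)·(p/D) = (-56.6565) × (49.1/14966.3) = -0.1858…

-0.19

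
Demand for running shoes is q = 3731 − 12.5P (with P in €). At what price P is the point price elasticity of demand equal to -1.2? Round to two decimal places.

Ed = −12.5P/(3731 − 12.5P). Set this equal to -1.2:
12.5P = 1.2·(3731 − 12.5P) ⇒ 12.5P(1 + 1.2) = 1.2·3731
P = 1.2·3731 / (12.5·2.2) = 162.8072…

162.81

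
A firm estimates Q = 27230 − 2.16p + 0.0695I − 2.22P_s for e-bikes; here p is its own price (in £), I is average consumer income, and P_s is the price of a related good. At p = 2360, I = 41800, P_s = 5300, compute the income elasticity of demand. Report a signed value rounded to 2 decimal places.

0.22

At the given values, Q = 27230 − 2.16(2360) + 0.0695(41800) − 2.22(5300) = 13271.5.
∂Q/∂I = 0.0695.
E = (0.0695) × (41800/13271.5) = 0.2188…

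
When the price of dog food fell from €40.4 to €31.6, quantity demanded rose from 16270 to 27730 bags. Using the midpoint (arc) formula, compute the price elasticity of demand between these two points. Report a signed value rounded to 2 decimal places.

%ΔQ = (27730 − 16270) / [(16270 + 27730)/2] = 11460/22000 = 0.520909…
%ΔP = (31.6 − 40.4) / [(40.4 + 31.6)/2] = -8.8/36 = -0.244444…
Arc Ed = %ΔQ / %ΔP = (11460/22000) / (-8.8/36) = -2.1309…

-2.13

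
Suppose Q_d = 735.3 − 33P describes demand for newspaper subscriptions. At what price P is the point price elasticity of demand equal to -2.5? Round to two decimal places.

15.92

Ed = −33P/(735.3 − 33P). Set this equal to -2.5:
33P = 2.5·(735.3 − 33P) ⇒ 33P(1 + 2.5) = 2.5·735.3
P = 2.5·735.3 / (33·3.5) = 15.9155…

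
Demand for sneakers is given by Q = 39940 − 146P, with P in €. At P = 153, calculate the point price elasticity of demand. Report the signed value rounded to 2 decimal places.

dQ/dP = −146. At P = 153, Q = 39940 − 146(153) = 17602.
Ed = (dQ/dP)·(P/Q) = −146 × (153/17602) = -1.2690…

-1.27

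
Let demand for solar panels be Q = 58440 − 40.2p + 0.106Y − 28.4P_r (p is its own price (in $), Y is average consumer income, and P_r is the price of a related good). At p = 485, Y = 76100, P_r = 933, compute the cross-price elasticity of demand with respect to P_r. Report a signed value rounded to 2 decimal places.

At the given values, Q = 58440 − 40.2(485) + 0.106(76100) − 28.4(933) = 20512.4.
∂Q/∂P_r = -28.4.
E = (-28.4) × (933/20512.4) = -1.2917…

-1.29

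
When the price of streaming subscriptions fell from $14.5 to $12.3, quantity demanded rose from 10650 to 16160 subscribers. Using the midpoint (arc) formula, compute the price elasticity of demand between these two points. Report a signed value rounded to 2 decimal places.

-2.50

%ΔQ = (16160 − 10650) / [(10650 + 16160)/2] = 5510/13405 = 0.411040…
%ΔP = (12.3 − 14.5) / [(14.5 + 12.3)/2] = -2.2/13.4 = -0.164179…
Arc Ed = %ΔQ / %ΔP = (5510/13405) / (-2.2/13.4) = -2.5036…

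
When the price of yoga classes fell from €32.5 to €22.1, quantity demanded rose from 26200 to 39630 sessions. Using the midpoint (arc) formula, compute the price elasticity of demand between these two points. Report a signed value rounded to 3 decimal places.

-1.071

%ΔQ = (39630 − 26200) / [(26200 + 39630)/2] = 13430/32915 = 0.408020…
%ΔP = (22.1 − 32.5) / [(32.5 + 22.1)/2] = -10.4/27.3 = -0.380952…
Arc Ed = %ΔQ / %ΔP = (13430/32915) / (-10.4/27.3) = -1.07105…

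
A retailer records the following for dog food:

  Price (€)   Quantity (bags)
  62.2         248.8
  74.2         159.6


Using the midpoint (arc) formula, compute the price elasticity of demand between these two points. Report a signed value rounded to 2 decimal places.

-2.48

%ΔQ = (159.6 − 248.8) / [(248.8 + 159.6)/2] = -89.2/204.2 = -0.436826…
%ΔP = (74.2 − 62.2) / [(62.2 + 74.2)/2] = 12/68.2 = 0.175953…
Arc Ed = %ΔQ / %ΔP = (-89.2/204.2) / (12/68.2) = -2.4826…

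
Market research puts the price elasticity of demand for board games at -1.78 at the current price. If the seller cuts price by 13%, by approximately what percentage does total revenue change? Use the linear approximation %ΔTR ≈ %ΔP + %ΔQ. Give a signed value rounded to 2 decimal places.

+10.14%

%ΔQ ≈ Ed × %ΔP = (-1.78) × (-13%) = +23.1400%
%ΔTR ≈ %ΔP + %ΔQ = (-13%) + (+23.1400%) = +10.1400%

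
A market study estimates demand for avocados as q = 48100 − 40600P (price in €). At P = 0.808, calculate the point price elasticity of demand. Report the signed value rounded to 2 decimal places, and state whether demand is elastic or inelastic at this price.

-2.14; elastic

dq/dP = −40600. At P = 0.808, q = 48100 − 40600(0.808) = 15295.2.
Ed = (dq/dP)·(P/q) = −40600 × (0.808/15295.2) = -2.1447…
|Ed| = 2.14 > 1, so demand is elastic.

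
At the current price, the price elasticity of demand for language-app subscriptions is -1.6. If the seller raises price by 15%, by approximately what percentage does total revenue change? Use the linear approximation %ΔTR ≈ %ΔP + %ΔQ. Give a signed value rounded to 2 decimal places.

-9.00%

%ΔQ ≈ Ed × %ΔP = (-1.6) × (+15%) = -24.0000%
%ΔTR ≈ %ΔP + %ΔQ = (+15%) + (-24.0000%) = -9.0000%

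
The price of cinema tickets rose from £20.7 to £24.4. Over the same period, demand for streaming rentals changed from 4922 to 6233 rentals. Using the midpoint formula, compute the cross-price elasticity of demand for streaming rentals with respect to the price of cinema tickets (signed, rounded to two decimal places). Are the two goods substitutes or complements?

1.43; substitutes

%ΔQ_{streaming rentals} = (6233 − 4922)/avg = 1311/5577.5 = 0.235051…
%ΔP_{cinema tickets} = (24.4 − 20.7)/avg = 3.7/22.55 = 0.164079…
E_cross = (1311/5577.5) / (3.7/22.55) = 1.4325…
E_cross > 0 ⇒ the goods are substitutes.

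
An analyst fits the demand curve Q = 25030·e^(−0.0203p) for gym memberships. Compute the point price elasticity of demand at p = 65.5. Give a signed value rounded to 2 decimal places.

-1.33

dQ/dp = −0.0203·Q = -134.43. At p = 65.5, Q = 6622.18.
Ed = (dQ/dp)·(p/Q) = (-134.43) × (65.5/6622.18) = -1.3296…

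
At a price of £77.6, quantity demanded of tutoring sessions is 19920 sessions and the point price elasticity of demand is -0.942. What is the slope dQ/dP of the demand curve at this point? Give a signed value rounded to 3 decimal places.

-241.812

Ed = (dQ/dP)·(P/Q) ⇒ dQ/dP = Ed·Q/P = (-0.942)·19920/77.6 = -241.81237…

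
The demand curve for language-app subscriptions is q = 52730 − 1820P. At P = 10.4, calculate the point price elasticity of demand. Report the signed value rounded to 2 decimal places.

-0.56

dq/dP = −1820. At P = 10.4, q = 52730 − 1820(10.4) = 33802.
Ed = (dq/dP)·(P/q) = −1820 × (10.4/33802) = -0.5599…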